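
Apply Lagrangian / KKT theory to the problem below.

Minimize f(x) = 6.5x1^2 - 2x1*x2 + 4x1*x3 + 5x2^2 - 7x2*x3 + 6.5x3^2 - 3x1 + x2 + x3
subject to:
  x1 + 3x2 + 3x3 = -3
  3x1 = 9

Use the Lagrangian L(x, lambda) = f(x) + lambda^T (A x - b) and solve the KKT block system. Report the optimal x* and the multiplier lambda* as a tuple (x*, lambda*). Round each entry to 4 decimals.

Form the Lagrangian:
  L(x, lambda) = (1/2) x^T Q x + c^T x + lambda^T (A x - b)
Stationarity (grad_x L = 0): Q x + c + A^T lambda = 0.
Primal feasibility: A x = b.

This gives the KKT block system:
  [ Q   A^T ] [ x     ]   [-c ]
  [ A    0  ] [ lambda ] = [ b ]

Solving the linear system:
  x*      = (3, -0.5946, -1.4054)
  lambda* = (0.3694, -10.6456)
  f(x*)   = 42.9595

x* = (3, -0.5946, -1.4054), lambda* = (0.3694, -10.6456)


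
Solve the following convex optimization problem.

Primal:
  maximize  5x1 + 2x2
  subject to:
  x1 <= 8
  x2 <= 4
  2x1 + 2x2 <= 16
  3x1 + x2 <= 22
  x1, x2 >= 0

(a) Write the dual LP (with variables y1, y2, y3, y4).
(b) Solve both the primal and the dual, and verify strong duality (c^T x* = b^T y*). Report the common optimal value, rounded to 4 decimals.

The standard primal-dual pair for 'max c^T x s.t. A x <= b, x >= 0' is:
  Dual:  min b^T y  s.t.  A^T y >= c,  y >= 0.

So the dual LP is:
  minimize  8y1 + 4y2 + 16y3 + 22y4
  subject to:
    y1 + 2y3 + 3y4 >= 5
    y2 + 2y3 + y4 >= 2
    y1, y2, y3, y4 >= 0

Solving the primal: x* = (7, 1).
  primal value c^T x* = 37.
Solving the dual: y* = (0, 0, 0.25, 1.5).
  dual value b^T y* = 37.
Strong duality: c^T x* = b^T y*. Confirmed.

37


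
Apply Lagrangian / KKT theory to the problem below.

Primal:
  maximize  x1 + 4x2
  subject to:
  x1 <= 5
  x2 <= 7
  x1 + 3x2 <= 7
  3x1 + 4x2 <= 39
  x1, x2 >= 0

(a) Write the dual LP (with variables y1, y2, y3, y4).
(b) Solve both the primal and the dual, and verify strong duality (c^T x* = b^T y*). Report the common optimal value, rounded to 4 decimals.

The standard primal-dual pair for 'max c^T x s.t. A x <= b, x >= 0' is:
  Dual:  min b^T y  s.t.  A^T y >= c,  y >= 0.

So the dual LP is:
  minimize  5y1 + 7y2 + 7y3 + 39y4
  subject to:
    y1 + y3 + 3y4 >= 1
    y2 + 3y3 + 4y4 >= 4
    y1, y2, y3, y4 >= 0

Solving the primal: x* = (0, 2.3333).
  primal value c^T x* = 9.3333.
Solving the dual: y* = (0, 0, 1.3333, 0).
  dual value b^T y* = 9.3333.
Strong duality: c^T x* = b^T y*. Confirmed.

9.3333


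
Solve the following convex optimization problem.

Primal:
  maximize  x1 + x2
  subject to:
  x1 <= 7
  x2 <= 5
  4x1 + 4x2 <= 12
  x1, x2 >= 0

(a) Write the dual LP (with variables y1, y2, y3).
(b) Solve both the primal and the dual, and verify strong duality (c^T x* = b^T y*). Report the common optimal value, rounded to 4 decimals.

The standard primal-dual pair for 'max c^T x s.t. A x <= b, x >= 0' is:
  Dual:  min b^T y  s.t.  A^T y >= c,  y >= 0.

So the dual LP is:
  minimize  7y1 + 5y2 + 12y3
  subject to:
    y1 + 4y3 >= 1
    y2 + 4y3 >= 1
    y1, y2, y3 >= 0

Solving the primal: x* = (3, 0).
  primal value c^T x* = 3.
Solving the dual: y* = (0, 0, 0.25).
  dual value b^T y* = 3.
Strong duality: c^T x* = b^T y*. Confirmed.

3


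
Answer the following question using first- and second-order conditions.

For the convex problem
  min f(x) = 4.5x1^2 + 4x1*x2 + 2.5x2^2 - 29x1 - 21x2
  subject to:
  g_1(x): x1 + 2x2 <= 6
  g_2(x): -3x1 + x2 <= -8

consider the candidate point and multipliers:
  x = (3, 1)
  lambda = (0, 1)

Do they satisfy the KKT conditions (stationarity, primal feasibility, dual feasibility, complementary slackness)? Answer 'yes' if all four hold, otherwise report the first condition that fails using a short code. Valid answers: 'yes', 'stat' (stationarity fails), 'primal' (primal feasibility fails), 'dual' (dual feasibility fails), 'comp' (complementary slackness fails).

Gradient of f: grad f(x) = Q x + c = (2, -4)
Constraint values g_i(x) = a_i^T x - b_i:
  g_1((3, 1)) = -1
  g_2((3, 1)) = 0
Stationarity residual: grad f(x) + sum_i lambda_i a_i = (-1, -3)
  -> stationarity FAILS
Primal feasibility (all g_i <= 0): OK
Dual feasibility (all lambda_i >= 0): OK
Complementary slackness (lambda_i * g_i(x) = 0 for all i): OK

Verdict: the first failing condition is stationarity -> stat.

stat


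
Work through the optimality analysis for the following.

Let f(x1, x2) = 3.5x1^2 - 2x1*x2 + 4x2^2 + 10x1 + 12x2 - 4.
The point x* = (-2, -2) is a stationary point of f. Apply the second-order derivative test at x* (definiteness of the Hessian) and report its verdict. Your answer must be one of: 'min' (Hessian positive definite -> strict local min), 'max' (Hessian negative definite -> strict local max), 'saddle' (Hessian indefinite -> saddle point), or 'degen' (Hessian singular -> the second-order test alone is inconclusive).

Compute the Hessian H = grad^2 f:
  H = [[7, -2], [-2, 8]]
Verify stationarity: grad f(x*) = H x* + g = (0, 0).
Eigenvalues of H: 5.4384, 9.5616.
Both eigenvalues > 0, so H is positive definite -> x* is a strict local min.

min


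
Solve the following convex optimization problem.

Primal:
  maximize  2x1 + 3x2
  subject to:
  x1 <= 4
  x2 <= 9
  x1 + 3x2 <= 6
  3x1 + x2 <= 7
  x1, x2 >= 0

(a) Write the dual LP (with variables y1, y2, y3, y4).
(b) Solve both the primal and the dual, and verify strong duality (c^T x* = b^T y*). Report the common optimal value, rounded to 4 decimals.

The standard primal-dual pair for 'max c^T x s.t. A x <= b, x >= 0' is:
  Dual:  min b^T y  s.t.  A^T y >= c,  y >= 0.

So the dual LP is:
  minimize  4y1 + 9y2 + 6y3 + 7y4
  subject to:
    y1 + y3 + 3y4 >= 2
    y2 + 3y3 + y4 >= 3
    y1, y2, y3, y4 >= 0

Solving the primal: x* = (1.875, 1.375).
  primal value c^T x* = 7.875.
Solving the dual: y* = (0, 0, 0.875, 0.375).
  dual value b^T y* = 7.875.
Strong duality: c^T x* = b^T y*. Confirmed.

7.875


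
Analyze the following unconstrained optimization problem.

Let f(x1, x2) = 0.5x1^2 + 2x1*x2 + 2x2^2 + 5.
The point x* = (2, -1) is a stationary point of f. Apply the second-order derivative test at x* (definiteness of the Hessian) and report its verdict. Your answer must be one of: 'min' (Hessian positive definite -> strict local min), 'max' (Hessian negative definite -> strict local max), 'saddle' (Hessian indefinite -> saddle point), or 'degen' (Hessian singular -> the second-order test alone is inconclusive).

Compute the Hessian H = grad^2 f:
  H = [[1, 2], [2, 4]]
Verify stationarity: grad f(x*) = H x* + g = (0, 0).
Eigenvalues of H: 0, 5.
H has a zero eigenvalue (singular; positive semidefinite but not definite), so H is neither positive definite, negative definite, nor indefinite. The second-order test alone is inconclusive -> degen.
(Indeed, f is constant along the null direction of H through x*, so x* is not a strict local extremum.)

degen


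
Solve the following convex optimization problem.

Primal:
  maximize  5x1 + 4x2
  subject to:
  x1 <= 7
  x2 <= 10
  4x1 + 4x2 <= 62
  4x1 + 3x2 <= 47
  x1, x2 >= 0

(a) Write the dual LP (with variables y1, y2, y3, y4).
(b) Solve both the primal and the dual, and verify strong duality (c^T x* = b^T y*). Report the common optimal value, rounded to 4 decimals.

The standard primal-dual pair for 'max c^T x s.t. A x <= b, x >= 0' is:
  Dual:  min b^T y  s.t.  A^T y >= c,  y >= 0.

So the dual LP is:
  minimize  7y1 + 10y2 + 62y3 + 47y4
  subject to:
    y1 + 4y3 + 4y4 >= 5
    y2 + 4y3 + 3y4 >= 4
    y1, y2, y3, y4 >= 0

Solving the primal: x* = (4.25, 10).
  primal value c^T x* = 61.25.
Solving the dual: y* = (0, 0.25, 0, 1.25).
  dual value b^T y* = 61.25.
Strong duality: c^T x* = b^T y*. Confirmed.

61.25


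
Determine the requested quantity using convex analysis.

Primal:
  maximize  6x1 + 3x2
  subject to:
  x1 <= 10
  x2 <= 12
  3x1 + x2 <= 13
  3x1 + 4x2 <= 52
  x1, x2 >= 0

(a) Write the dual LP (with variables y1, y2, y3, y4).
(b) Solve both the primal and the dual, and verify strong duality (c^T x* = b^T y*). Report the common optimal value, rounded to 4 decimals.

The standard primal-dual pair for 'max c^T x s.t. A x <= b, x >= 0' is:
  Dual:  min b^T y  s.t.  A^T y >= c,  y >= 0.

So the dual LP is:
  minimize  10y1 + 12y2 + 13y3 + 52y4
  subject to:
    y1 + 3y3 + 3y4 >= 6
    y2 + y3 + 4y4 >= 3
    y1, y2, y3, y4 >= 0

Solving the primal: x* = (0.3333, 12).
  primal value c^T x* = 38.
Solving the dual: y* = (0, 1, 2, 0).
  dual value b^T y* = 38.
Strong duality: c^T x* = b^T y*. Confirmed.

38


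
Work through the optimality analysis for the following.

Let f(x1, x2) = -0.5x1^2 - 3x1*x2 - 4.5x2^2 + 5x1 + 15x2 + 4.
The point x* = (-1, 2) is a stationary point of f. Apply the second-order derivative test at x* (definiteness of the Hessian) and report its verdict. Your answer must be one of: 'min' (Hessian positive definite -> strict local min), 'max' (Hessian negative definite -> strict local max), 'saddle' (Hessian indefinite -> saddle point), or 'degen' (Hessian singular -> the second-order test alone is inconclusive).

Compute the Hessian H = grad^2 f:
  H = [[-1, -3], [-3, -9]]
Verify stationarity: grad f(x*) = H x* + g = (0, 0).
Eigenvalues of H: -10, 0.
H has a zero eigenvalue (singular; negative semidefinite but not definite), so H is neither positive definite, negative definite, nor indefinite. The second-order test alone is inconclusive -> degen.
(Indeed, f is constant along the null direction of H through x*, so x* is not a strict local extremum.)

degen


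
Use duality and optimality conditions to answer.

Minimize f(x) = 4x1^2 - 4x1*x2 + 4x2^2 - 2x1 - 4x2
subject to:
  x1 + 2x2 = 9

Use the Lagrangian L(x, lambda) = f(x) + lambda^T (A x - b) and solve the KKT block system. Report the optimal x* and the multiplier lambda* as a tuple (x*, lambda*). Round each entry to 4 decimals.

Form the Lagrangian:
  L(x, lambda) = (1/2) x^T Q x + c^T x + lambda^T (A x - b)
Stationarity (grad_x L = 0): Q x + c + A^T lambda = 0.
Primal feasibility: A x = b.

This gives the KKT block system:
  [ Q   A^T ] [ x     ]   [-c ]
  [ A    0  ] [ lambda ] = [ b ]

Solving the linear system:
  x*      = (2.5714, 3.2143)
  lambda* = (-5.7143)
  f(x*)   = 16.7143

x* = (2.5714, 3.2143), lambda* = (-5.7143)


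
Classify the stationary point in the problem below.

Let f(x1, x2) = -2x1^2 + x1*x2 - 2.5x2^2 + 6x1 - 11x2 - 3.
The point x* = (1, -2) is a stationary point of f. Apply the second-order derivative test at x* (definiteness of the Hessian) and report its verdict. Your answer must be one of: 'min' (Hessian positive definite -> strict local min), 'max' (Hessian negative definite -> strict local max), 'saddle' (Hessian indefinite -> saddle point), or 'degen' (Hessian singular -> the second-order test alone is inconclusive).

Compute the Hessian H = grad^2 f:
  H = [[-4, 1], [1, -5]]
Verify stationarity: grad f(x*) = H x* + g = (0, 0).
Eigenvalues of H: -5.618, -3.382.
Both eigenvalues < 0, so H is negative definite -> x* is a strict local max.

max


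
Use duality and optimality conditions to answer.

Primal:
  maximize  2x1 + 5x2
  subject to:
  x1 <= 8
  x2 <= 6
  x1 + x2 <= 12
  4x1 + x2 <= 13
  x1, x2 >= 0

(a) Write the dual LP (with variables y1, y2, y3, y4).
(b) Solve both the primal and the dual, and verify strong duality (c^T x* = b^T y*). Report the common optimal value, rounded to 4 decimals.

The standard primal-dual pair for 'max c^T x s.t. A x <= b, x >= 0' is:
  Dual:  min b^T y  s.t.  A^T y >= c,  y >= 0.

So the dual LP is:
  minimize  8y1 + 6y2 + 12y3 + 13y4
  subject to:
    y1 + y3 + 4y4 >= 2
    y2 + y3 + y4 >= 5
    y1, y2, y3, y4 >= 0

Solving the primal: x* = (1.75, 6).
  primal value c^T x* = 33.5.
Solving the dual: y* = (0, 4.5, 0, 0.5).
  dual value b^T y* = 33.5.
Strong duality: c^T x* = b^T y*. Confirmed.

33.5


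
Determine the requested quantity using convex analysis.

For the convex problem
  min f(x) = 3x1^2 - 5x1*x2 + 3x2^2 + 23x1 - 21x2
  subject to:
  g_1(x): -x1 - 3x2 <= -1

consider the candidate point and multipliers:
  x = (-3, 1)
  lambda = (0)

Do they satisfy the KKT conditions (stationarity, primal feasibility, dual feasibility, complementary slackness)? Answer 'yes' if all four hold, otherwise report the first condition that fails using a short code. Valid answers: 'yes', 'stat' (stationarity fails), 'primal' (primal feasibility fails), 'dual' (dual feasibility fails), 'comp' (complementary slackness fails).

Gradient of f: grad f(x) = Q x + c = (0, 0)
Constraint values g_i(x) = a_i^T x - b_i:
  g_1((-3, 1)) = 1
Stationarity residual: grad f(x) + sum_i lambda_i a_i = (0, 0)
  -> stationarity OK
Primal feasibility (all g_i <= 0): FAILS
Dual feasibility (all lambda_i >= 0): OK
Complementary slackness (lambda_i * g_i(x) = 0 for all i): OK

Verdict: the first failing condition is primal_feasibility -> primal.

primal


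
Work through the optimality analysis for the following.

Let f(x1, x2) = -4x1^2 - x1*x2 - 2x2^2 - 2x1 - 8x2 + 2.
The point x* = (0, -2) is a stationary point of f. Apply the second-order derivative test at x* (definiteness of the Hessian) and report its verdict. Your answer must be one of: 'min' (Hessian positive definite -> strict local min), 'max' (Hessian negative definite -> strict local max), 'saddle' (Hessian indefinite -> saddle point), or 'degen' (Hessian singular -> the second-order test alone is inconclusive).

Compute the Hessian H = grad^2 f:
  H = [[-8, -1], [-1, -4]]
Verify stationarity: grad f(x*) = H x* + g = (0, 0).
Eigenvalues of H: -8.2361, -3.7639.
Both eigenvalues < 0, so H is negative definite -> x* is a strict local max.

max


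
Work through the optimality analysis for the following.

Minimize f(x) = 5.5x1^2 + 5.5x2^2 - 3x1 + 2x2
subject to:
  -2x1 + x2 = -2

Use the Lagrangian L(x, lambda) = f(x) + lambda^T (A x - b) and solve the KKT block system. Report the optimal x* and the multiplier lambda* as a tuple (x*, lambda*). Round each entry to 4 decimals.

Form the Lagrangian:
  L(x, lambda) = (1/2) x^T Q x + c^T x + lambda^T (A x - b)
Stationarity (grad_x L = 0): Q x + c + A^T lambda = 0.
Primal feasibility: A x = b.

This gives the KKT block system:
  [ Q   A^T ] [ x     ]   [-c ]
  [ A    0  ] [ lambda ] = [ b ]

Solving the linear system:
  x*      = (0.7818, -0.4364)
  lambda* = (2.8)
  f(x*)   = 1.1909

x* = (0.7818, -0.4364), lambda* = (2.8)


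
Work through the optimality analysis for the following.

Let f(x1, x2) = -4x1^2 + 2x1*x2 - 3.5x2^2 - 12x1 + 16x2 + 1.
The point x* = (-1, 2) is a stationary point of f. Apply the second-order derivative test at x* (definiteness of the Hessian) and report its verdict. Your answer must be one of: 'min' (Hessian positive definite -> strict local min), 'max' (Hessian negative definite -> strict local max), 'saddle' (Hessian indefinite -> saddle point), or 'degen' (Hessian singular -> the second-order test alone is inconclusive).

Compute the Hessian H = grad^2 f:
  H = [[-8, 2], [2, -7]]
Verify stationarity: grad f(x*) = H x* + g = (0, 0).
Eigenvalues of H: -9.5616, -5.4384.
Both eigenvalues < 0, so H is negative definite -> x* is a strict local max.

max


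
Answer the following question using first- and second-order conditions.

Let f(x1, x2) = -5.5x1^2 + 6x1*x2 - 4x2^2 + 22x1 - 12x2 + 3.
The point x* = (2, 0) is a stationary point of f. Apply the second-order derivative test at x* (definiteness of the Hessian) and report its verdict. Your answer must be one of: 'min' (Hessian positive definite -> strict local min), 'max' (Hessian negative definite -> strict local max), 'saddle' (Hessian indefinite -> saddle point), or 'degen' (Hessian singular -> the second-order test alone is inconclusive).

Compute the Hessian H = grad^2 f:
  H = [[-11, 6], [6, -8]]
Verify stationarity: grad f(x*) = H x* + g = (0, 0).
Eigenvalues of H: -15.6847, -3.3153.
Both eigenvalues < 0, so H is negative definite -> x* is a strict local max.

max


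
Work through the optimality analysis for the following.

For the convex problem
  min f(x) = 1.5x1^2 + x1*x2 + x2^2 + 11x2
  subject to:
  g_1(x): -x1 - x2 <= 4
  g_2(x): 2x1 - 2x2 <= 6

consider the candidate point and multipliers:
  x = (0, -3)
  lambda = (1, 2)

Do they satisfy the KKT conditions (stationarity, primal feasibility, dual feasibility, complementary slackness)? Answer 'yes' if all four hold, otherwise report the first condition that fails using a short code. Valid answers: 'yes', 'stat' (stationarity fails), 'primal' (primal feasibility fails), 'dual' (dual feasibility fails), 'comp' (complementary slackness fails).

Gradient of f: grad f(x) = Q x + c = (-3, 5)
Constraint values g_i(x) = a_i^T x - b_i:
  g_1((0, -3)) = -1
  g_2((0, -3)) = 0
Stationarity residual: grad f(x) + sum_i lambda_i a_i = (0, 0)
  -> stationarity OK
Primal feasibility (all g_i <= 0): OK
Dual feasibility (all lambda_i >= 0): OK
Complementary slackness (lambda_i * g_i(x) = 0 for all i): FAILS

Verdict: the first failing condition is complementary_slackness -> comp.

comp


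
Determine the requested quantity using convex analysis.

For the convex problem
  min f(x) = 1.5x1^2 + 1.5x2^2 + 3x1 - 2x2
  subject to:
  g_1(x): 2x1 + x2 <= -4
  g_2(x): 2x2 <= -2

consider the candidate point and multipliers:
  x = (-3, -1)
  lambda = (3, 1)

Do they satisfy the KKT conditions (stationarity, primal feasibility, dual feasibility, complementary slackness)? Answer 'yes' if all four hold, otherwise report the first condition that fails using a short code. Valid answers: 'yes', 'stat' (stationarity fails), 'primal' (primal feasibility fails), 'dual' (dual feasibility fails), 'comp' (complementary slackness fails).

Gradient of f: grad f(x) = Q x + c = (-6, -5)
Constraint values g_i(x) = a_i^T x - b_i:
  g_1((-3, -1)) = -3
  g_2((-3, -1)) = 0
Stationarity residual: grad f(x) + sum_i lambda_i a_i = (0, 0)
  -> stationarity OK
Primal feasibility (all g_i <= 0): OK
Dual feasibility (all lambda_i >= 0): OK
Complementary slackness (lambda_i * g_i(x) = 0 for all i): FAILS

Verdict: the first failing condition is complementary_slackness -> comp.

comp


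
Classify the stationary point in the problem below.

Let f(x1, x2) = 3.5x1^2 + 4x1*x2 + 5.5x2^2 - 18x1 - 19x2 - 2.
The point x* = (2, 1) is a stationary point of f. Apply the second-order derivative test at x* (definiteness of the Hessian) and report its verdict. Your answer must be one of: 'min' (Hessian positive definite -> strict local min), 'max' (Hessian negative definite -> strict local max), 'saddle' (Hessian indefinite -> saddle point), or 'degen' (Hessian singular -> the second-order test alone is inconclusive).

Compute the Hessian H = grad^2 f:
  H = [[7, 4], [4, 11]]
Verify stationarity: grad f(x*) = H x* + g = (0, 0).
Eigenvalues of H: 4.5279, 13.4721.
Both eigenvalues > 0, so H is positive definite -> x* is a strict local min.

min


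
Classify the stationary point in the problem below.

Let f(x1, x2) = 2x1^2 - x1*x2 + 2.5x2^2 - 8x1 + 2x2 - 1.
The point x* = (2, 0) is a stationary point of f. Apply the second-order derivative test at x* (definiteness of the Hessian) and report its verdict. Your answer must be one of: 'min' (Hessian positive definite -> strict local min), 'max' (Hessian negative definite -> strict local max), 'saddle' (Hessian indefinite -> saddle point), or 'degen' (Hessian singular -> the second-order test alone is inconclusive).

Compute the Hessian H = grad^2 f:
  H = [[4, -1], [-1, 5]]
Verify stationarity: grad f(x*) = H x* + g = (0, 0).
Eigenvalues of H: 3.382, 5.618.
Both eigenvalues > 0, so H is positive definite -> x* is a strict local min.

min


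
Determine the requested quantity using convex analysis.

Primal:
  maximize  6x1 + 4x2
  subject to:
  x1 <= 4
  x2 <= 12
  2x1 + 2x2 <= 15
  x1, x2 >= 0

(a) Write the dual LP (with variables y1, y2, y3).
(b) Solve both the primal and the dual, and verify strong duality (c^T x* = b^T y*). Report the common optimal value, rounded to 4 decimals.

The standard primal-dual pair for 'max c^T x s.t. A x <= b, x >= 0' is:
  Dual:  min b^T y  s.t.  A^T y >= c,  y >= 0.

So the dual LP is:
  minimize  4y1 + 12y2 + 15y3
  subject to:
    y1 + 2y3 >= 6
    y2 + 2y3 >= 4
    y1, y2, y3 >= 0

Solving the primal: x* = (4, 3.5).
  primal value c^T x* = 38.
Solving the dual: y* = (2, 0, 2).
  dual value b^T y* = 38.
Strong duality: c^T x* = b^T y*. Confirmed.

38


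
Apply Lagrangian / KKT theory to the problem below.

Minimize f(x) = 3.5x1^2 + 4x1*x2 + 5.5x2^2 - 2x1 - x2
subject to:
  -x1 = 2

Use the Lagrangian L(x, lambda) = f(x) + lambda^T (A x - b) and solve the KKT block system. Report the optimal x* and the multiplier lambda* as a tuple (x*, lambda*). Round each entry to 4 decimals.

Form the Lagrangian:
  L(x, lambda) = (1/2) x^T Q x + c^T x + lambda^T (A x - b)
Stationarity (grad_x L = 0): Q x + c + A^T lambda = 0.
Primal feasibility: A x = b.

This gives the KKT block system:
  [ Q   A^T ] [ x     ]   [-c ]
  [ A    0  ] [ lambda ] = [ b ]

Solving the linear system:
  x*      = (-2, 0.8182)
  lambda* = (-12.7273)
  f(x*)   = 14.3182

x* = (-2, 0.8182), lambda* = (-12.7273)


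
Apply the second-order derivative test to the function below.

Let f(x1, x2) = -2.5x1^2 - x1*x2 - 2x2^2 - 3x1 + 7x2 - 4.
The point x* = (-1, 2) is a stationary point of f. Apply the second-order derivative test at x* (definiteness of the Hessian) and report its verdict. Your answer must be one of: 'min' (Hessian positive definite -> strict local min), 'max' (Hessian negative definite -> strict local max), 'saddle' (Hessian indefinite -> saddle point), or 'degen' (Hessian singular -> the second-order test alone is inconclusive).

Compute the Hessian H = grad^2 f:
  H = [[-5, -1], [-1, -4]]
Verify stationarity: grad f(x*) = H x* + g = (0, 0).
Eigenvalues of H: -5.618, -3.382.
Both eigenvalues < 0, so H is negative definite -> x* is a strict local max.

max


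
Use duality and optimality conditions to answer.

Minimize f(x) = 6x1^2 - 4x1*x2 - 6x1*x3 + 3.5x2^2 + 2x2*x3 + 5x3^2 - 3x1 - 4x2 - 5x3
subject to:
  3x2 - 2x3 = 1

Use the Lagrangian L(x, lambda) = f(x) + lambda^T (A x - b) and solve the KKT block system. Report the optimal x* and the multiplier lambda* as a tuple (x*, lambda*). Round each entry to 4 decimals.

Form the Lagrangian:
  L(x, lambda) = (1/2) x^T Q x + c^T x + lambda^T (A x - b)
Stationarity (grad_x L = 0): Q x + c + A^T lambda = 0.
Primal feasibility: A x = b.

This gives the KKT block system:
  [ Q   A^T ] [ x     ]   [-c ]
  [ A    0  ] [ lambda ] = [ b ]

Solving the linear system:
  x*      = (1.0117, 0.9339, 0.9008)
  lambda* = (-0.0973)
  f(x*)   = -5.5885

x* = (1.0117, 0.9339, 0.9008), lambda* = (-0.0973)


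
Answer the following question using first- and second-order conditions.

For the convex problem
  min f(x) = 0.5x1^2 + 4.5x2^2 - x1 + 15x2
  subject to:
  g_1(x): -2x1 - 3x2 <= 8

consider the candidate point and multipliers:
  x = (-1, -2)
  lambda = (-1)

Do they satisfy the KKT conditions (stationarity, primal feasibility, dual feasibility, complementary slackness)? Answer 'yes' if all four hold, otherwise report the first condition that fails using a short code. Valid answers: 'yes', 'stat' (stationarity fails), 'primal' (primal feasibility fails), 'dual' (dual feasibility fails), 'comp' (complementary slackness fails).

Gradient of f: grad f(x) = Q x + c = (-2, -3)
Constraint values g_i(x) = a_i^T x - b_i:
  g_1((-1, -2)) = 0
Stationarity residual: grad f(x) + sum_i lambda_i a_i = (0, 0)
  -> stationarity OK
Primal feasibility (all g_i <= 0): OK
Dual feasibility (all lambda_i >= 0): FAILS
Complementary slackness (lambda_i * g_i(x) = 0 for all i): OK

Verdict: the first failing condition is dual_feasibility -> dual.

dual


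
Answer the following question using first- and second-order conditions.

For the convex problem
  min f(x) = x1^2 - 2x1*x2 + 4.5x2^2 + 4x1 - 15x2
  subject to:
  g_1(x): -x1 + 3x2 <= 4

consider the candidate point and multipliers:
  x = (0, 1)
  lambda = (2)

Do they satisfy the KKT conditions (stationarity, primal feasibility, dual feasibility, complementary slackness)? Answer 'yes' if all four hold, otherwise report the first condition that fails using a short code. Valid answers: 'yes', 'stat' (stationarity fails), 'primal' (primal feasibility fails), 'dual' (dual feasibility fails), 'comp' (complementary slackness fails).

Gradient of f: grad f(x) = Q x + c = (2, -6)
Constraint values g_i(x) = a_i^T x - b_i:
  g_1((0, 1)) = -1
Stationarity residual: grad f(x) + sum_i lambda_i a_i = (0, 0)
  -> stationarity OK
Primal feasibility (all g_i <= 0): OK
Dual feasibility (all lambda_i >= 0): OK
Complementary slackness (lambda_i * g_i(x) = 0 for all i): FAILS

Verdict: the first failing condition is complementary_slackness -> comp.

comp


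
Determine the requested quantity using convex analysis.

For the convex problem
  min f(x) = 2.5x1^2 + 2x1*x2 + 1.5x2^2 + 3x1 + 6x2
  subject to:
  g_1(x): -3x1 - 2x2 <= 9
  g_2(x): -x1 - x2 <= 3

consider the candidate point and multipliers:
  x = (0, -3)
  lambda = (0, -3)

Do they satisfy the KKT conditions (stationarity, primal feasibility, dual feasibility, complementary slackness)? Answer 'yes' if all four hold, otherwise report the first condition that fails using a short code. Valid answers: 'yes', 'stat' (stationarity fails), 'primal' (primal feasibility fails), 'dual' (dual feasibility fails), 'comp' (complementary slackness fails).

Gradient of f: grad f(x) = Q x + c = (-3, -3)
Constraint values g_i(x) = a_i^T x - b_i:
  g_1((0, -3)) = -3
  g_2((0, -3)) = 0
Stationarity residual: grad f(x) + sum_i lambda_i a_i = (0, 0)
  -> stationarity OK
Primal feasibility (all g_i <= 0): OK
Dual feasibility (all lambda_i >= 0): FAILS
Complementary slackness (lambda_i * g_i(x) = 0 for all i): OK

Verdict: the first failing condition is dual_feasibility -> dual.

dual


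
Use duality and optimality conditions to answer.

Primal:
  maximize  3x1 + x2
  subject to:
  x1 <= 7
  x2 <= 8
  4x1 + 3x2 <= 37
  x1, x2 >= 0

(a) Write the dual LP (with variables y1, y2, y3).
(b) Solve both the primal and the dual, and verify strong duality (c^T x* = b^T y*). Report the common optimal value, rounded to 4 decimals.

The standard primal-dual pair for 'max c^T x s.t. A x <= b, x >= 0' is:
  Dual:  min b^T y  s.t.  A^T y >= c,  y >= 0.

So the dual LP is:
  minimize  7y1 + 8y2 + 37y3
  subject to:
    y1 + 4y3 >= 3
    y2 + 3y3 >= 1
    y1, y2, y3 >= 0

Solving the primal: x* = (7, 3).
  primal value c^T x* = 24.
Solving the dual: y* = (1.6667, 0, 0.3333).
  dual value b^T y* = 24.
Strong duality: c^T x* = b^T y*. Confirmed.

24


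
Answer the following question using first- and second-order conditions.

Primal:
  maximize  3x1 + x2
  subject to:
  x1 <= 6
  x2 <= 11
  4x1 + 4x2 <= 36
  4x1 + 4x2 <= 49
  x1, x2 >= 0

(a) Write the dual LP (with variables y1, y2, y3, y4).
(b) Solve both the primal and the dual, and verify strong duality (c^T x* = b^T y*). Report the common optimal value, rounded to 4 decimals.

The standard primal-dual pair for 'max c^T x s.t. A x <= b, x >= 0' is:
  Dual:  min b^T y  s.t.  A^T y >= c,  y >= 0.

So the dual LP is:
  minimize  6y1 + 11y2 + 36y3 + 49y4
  subject to:
    y1 + 4y3 + 4y4 >= 3
    y2 + 4y3 + 4y4 >= 1
    y1, y2, y3, y4 >= 0

Solving the primal: x* = (6, 3).
  primal value c^T x* = 21.
Solving the dual: y* = (2, 0, 0.25, 0).
  dual value b^T y* = 21.
Strong duality: c^T x* = b^T y*. Confirmed.

21


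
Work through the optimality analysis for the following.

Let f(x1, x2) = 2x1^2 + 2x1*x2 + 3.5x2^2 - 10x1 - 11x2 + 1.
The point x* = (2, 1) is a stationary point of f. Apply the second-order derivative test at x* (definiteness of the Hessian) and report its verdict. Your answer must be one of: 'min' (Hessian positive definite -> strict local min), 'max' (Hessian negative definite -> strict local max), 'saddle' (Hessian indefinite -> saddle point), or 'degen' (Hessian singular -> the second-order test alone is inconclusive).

Compute the Hessian H = grad^2 f:
  H = [[4, 2], [2, 7]]
Verify stationarity: grad f(x*) = H x* + g = (0, 0).
Eigenvalues of H: 3, 8.
Both eigenvalues > 0, so H is positive definite -> x* is a strict local min.

min


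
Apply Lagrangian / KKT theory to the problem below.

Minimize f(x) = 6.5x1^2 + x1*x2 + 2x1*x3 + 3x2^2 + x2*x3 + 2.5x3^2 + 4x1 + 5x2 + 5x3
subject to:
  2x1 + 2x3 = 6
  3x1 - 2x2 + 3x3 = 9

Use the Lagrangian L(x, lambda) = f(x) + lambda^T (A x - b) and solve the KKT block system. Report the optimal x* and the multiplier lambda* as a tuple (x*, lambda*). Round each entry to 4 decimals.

Form the Lagrangian:
  L(x, lambda) = (1/2) x^T Q x + c^T x + lambda^T (A x - b)
Stationarity (grad_x L = 0): Q x + c + A^T lambda = 0.
Primal feasibility: A x = b.

This gives the KKT block system:
  [ Q   A^T ] [ x     ]   [-c ]
  [ A    0  ] [ lambda ] = [ b ]

Solving the linear system:
  x*      = (0.7143, 0, 2.2857)
  lambda* = (-14.9286, 4)
  f(x*)   = 33.9286

x* = (0.7143, 0, 2.2857), lambda* = (-14.9286, 4)


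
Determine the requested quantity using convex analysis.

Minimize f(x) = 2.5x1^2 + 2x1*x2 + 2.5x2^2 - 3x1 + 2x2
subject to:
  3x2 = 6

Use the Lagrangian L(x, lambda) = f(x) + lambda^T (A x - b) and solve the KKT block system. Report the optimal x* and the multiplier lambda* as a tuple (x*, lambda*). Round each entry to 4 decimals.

Form the Lagrangian:
  L(x, lambda) = (1/2) x^T Q x + c^T x + lambda^T (A x - b)
Stationarity (grad_x L = 0): Q x + c + A^T lambda = 0.
Primal feasibility: A x = b.

This gives the KKT block system:
  [ Q   A^T ] [ x     ]   [-c ]
  [ A    0  ] [ lambda ] = [ b ]

Solving the linear system:
  x*      = (-0.2, 2)
  lambda* = (-3.8667)
  f(x*)   = 13.9

x* = (-0.2, 2), lambda* = (-3.8667)


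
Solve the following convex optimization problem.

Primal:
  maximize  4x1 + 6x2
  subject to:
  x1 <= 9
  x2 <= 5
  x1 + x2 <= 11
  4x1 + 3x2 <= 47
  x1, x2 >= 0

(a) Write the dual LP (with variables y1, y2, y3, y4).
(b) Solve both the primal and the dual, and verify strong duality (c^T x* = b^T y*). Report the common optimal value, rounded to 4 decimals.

The standard primal-dual pair for 'max c^T x s.t. A x <= b, x >= 0' is:
  Dual:  min b^T y  s.t.  A^T y >= c,  y >= 0.

So the dual LP is:
  minimize  9y1 + 5y2 + 11y3 + 47y4
  subject to:
    y1 + y3 + 4y4 >= 4
    y2 + y3 + 3y4 >= 6
    y1, y2, y3, y4 >= 0

Solving the primal: x* = (6, 5).
  primal value c^T x* = 54.
Solving the dual: y* = (0, 2, 4, 0).
  dual value b^T y* = 54.
Strong duality: c^T x* = b^T y*. Confirmed.

54


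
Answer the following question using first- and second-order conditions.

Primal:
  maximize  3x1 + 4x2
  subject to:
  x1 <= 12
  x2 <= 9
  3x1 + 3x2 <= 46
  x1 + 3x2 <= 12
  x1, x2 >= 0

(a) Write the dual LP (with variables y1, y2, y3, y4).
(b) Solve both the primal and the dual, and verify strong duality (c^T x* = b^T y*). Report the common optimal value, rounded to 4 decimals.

The standard primal-dual pair for 'max c^T x s.t. A x <= b, x >= 0' is:
  Dual:  min b^T y  s.t.  A^T y >= c,  y >= 0.

So the dual LP is:
  minimize  12y1 + 9y2 + 46y3 + 12y4
  subject to:
    y1 + 3y3 + y4 >= 3
    y2 + 3y3 + 3y4 >= 4
    y1, y2, y3, y4 >= 0

Solving the primal: x* = (12, 0).
  primal value c^T x* = 36.
Solving the dual: y* = (1.6667, 0, 0, 1.3333).
  dual value b^T y* = 36.
Strong duality: c^T x* = b^T y*. Confirmed.

36


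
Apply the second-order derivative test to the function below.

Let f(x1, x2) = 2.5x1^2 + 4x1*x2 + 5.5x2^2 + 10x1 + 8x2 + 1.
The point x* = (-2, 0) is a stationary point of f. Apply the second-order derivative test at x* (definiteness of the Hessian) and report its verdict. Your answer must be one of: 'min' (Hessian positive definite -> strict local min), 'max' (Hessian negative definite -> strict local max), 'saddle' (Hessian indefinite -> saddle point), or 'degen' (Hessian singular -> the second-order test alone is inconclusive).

Compute the Hessian H = grad^2 f:
  H = [[5, 4], [4, 11]]
Verify stationarity: grad f(x*) = H x* + g = (0, 0).
Eigenvalues of H: 3, 13.
Both eigenvalues > 0, so H is positive definite -> x* is a strict local min.

min


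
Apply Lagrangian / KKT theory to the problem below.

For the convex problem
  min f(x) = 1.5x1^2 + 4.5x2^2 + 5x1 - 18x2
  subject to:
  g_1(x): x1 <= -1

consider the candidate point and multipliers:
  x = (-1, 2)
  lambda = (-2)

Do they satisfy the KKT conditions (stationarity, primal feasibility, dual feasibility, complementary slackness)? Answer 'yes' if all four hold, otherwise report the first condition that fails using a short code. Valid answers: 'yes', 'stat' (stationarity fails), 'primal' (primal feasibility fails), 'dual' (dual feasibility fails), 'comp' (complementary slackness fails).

Gradient of f: grad f(x) = Q x + c = (2, 0)
Constraint values g_i(x) = a_i^T x - b_i:
  g_1((-1, 2)) = 0
Stationarity residual: grad f(x) + sum_i lambda_i a_i = (0, 0)
  -> stationarity OK
Primal feasibility (all g_i <= 0): OK
Dual feasibility (all lambda_i >= 0): FAILS
Complementary slackness (lambda_i * g_i(x) = 0 for all i): OK

Verdict: the first failing condition is dual_feasibility -> dual.

dual


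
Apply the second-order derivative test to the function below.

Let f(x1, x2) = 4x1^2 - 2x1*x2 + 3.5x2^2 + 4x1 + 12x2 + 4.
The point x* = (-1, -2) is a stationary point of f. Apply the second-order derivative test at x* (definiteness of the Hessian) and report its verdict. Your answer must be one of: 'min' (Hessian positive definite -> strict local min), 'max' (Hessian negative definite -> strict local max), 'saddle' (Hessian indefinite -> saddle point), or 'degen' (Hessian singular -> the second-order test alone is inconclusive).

Compute the Hessian H = grad^2 f:
  H = [[8, -2], [-2, 7]]
Verify stationarity: grad f(x*) = H x* + g = (0, 0).
Eigenvalues of H: 5.4384, 9.5616.
Both eigenvalues > 0, so H is positive definite -> x* is a strict local min.

min


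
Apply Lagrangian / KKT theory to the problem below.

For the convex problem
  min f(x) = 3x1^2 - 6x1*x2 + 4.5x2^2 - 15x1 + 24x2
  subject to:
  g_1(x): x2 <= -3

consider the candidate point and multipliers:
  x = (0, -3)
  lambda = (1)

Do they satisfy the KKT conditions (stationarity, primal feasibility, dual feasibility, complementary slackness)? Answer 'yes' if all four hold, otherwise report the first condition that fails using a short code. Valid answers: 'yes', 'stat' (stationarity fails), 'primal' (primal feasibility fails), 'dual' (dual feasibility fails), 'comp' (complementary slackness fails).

Gradient of f: grad f(x) = Q x + c = (3, -3)
Constraint values g_i(x) = a_i^T x - b_i:
  g_1((0, -3)) = 0
Stationarity residual: grad f(x) + sum_i lambda_i a_i = (3, -2)
  -> stationarity FAILS
Primal feasibility (all g_i <= 0): OK
Dual feasibility (all lambda_i >= 0): OK
Complementary slackness (lambda_i * g_i(x) = 0 for all i): OK

Verdict: the first failing condition is stationarity -> stat.

stat


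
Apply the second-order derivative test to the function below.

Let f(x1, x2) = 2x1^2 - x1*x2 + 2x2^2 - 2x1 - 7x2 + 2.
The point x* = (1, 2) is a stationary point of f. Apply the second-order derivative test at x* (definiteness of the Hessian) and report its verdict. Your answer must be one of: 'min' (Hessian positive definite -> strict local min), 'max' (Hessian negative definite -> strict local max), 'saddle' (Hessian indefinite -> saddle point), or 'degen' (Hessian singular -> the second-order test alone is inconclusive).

Compute the Hessian H = grad^2 f:
  H = [[4, -1], [-1, 4]]
Verify stationarity: grad f(x*) = H x* + g = (0, 0).
Eigenvalues of H: 3, 5.
Both eigenvalues > 0, so H is positive definite -> x* is a strict local min.

min


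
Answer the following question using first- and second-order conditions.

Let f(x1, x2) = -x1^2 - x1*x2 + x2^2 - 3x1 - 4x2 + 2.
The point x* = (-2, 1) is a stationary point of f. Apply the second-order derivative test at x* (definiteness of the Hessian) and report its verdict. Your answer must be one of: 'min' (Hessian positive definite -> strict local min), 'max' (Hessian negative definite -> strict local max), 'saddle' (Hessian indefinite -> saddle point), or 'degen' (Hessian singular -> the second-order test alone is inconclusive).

Compute the Hessian H = grad^2 f:
  H = [[-2, -1], [-1, 2]]
Verify stationarity: grad f(x*) = H x* + g = (0, 0).
Eigenvalues of H: -2.2361, 2.2361.
Eigenvalues have mixed signs, so H is indefinite -> x* is a saddle point.

saddle


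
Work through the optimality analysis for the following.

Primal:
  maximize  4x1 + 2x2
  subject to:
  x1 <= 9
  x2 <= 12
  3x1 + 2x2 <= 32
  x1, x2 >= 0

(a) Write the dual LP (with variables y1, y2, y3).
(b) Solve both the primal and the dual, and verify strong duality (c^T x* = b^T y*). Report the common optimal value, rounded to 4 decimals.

The standard primal-dual pair for 'max c^T x s.t. A x <= b, x >= 0' is:
  Dual:  min b^T y  s.t.  A^T y >= c,  y >= 0.

So the dual LP is:
  minimize  9y1 + 12y2 + 32y3
  subject to:
    y1 + 3y3 >= 4
    y2 + 2y3 >= 2
    y1, y2, y3 >= 0

Solving the primal: x* = (9, 2.5).
  primal value c^T x* = 41.
Solving the dual: y* = (1, 0, 1).
  dual value b^T y* = 41.
Strong duality: c^T x* = b^T y*. Confirmed.

41


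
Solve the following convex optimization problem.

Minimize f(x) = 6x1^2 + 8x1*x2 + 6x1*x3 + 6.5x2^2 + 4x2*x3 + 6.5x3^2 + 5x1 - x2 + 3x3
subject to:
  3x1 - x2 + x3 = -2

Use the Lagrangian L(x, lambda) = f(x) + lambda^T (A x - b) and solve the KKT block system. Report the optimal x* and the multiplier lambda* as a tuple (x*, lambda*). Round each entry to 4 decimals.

Form the Lagrangian:
  L(x, lambda) = (1/2) x^T Q x + c^T x + lambda^T (A x - b)
Stationarity (grad_x L = 0): Q x + c + A^T lambda = 0.
Primal feasibility: A x = b.

This gives the KKT block system:
  [ Q   A^T ] [ x     ]   [-c ]
  [ A    0  ] [ lambda ] = [ b ]

Solving the linear system:
  x*      = (-0.5153, 0.3804, -0.0736)
  lambda* = (-0.4724)
  f(x*)   = -2.0613

x* = (-0.5153, 0.3804, -0.0736), lambda* = (-0.4724)


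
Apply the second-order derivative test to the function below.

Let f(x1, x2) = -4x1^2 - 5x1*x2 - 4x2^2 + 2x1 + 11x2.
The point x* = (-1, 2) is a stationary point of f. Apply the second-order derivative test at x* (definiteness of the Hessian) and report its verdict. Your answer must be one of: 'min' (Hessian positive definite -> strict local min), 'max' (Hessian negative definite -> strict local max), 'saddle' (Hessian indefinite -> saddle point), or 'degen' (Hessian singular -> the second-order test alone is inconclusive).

Compute the Hessian H = grad^2 f:
  H = [[-8, -5], [-5, -8]]
Verify stationarity: grad f(x*) = H x* + g = (0, 0).
Eigenvalues of H: -13, -3.
Both eigenvalues < 0, so H is negative definite -> x* is a strict local max.

max


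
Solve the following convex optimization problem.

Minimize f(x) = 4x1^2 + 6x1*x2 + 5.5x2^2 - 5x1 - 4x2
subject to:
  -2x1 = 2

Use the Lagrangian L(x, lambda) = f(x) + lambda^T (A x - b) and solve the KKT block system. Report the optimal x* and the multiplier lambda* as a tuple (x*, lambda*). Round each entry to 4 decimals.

Form the Lagrangian:
  L(x, lambda) = (1/2) x^T Q x + c^T x + lambda^T (A x - b)
Stationarity (grad_x L = 0): Q x + c + A^T lambda = 0.
Primal feasibility: A x = b.

This gives the KKT block system:
  [ Q   A^T ] [ x     ]   [-c ]
  [ A    0  ] [ lambda ] = [ b ]

Solving the linear system:
  x*      = (-1, 0.9091)
  lambda* = (-3.7727)
  f(x*)   = 4.4545

x* = (-1, 0.9091), lambda* = (-3.7727)


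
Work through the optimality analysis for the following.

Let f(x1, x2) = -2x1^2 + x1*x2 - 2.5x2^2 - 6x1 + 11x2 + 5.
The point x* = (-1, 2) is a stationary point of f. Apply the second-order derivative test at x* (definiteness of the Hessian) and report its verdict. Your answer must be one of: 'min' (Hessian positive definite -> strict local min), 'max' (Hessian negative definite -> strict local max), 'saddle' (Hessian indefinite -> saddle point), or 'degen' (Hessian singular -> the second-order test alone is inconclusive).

Compute the Hessian H = grad^2 f:
  H = [[-4, 1], [1, -5]]
Verify stationarity: grad f(x*) = H x* + g = (0, 0).
Eigenvalues of H: -5.618, -3.382.
Both eigenvalues < 0, so H is negative definite -> x* is a strict local max.

max


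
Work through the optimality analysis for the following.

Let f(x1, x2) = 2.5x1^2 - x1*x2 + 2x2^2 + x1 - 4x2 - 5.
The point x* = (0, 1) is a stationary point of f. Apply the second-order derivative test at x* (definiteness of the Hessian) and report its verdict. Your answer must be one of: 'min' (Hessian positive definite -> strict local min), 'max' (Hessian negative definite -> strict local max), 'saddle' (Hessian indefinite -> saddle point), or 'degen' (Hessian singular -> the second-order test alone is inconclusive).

Compute the Hessian H = grad^2 f:
  H = [[5, -1], [-1, 4]]
Verify stationarity: grad f(x*) = H x* + g = (0, 0).
Eigenvalues of H: 3.382, 5.618.
Both eigenvalues > 0, so H is positive definite -> x* is a strict local min.

min
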